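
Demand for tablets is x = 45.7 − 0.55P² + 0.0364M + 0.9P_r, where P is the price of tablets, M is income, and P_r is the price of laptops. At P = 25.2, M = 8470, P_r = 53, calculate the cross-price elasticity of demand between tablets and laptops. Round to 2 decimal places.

x = 45.7 − 0.55(25.2)² + 0.0364(8470) + 0.9(53) = 45.7 − 349.272 + 308.308 + 47.7 = 52.436.
∂x/∂P_r = +0.9, so E_xy = 0.9·(53/52.436) ≈ 0.91.
E_xy > 0: the goods are substitutes.

0.91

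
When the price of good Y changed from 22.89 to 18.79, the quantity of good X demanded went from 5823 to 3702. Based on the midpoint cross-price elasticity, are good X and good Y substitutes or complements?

substitutes

%ΔQ_x = (3702 − 5823)/[(5823+3702)/2] = -2121/4762.5 ≈ -0.4454.
%ΔP_y = (18.79 − 22.89)/[(22.89+18.79)/2] ≈ -0.1967.
E_xy = -0.4454/-0.1967 ≈ 2.264.
E_xy > 0, so the goods are substitutes.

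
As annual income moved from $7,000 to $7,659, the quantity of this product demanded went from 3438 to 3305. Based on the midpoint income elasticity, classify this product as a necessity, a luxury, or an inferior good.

%ΔQ = (3305 − 3438)/[(3438+3305)/2] = -133/3371.5 ≈ -0.0394.
%ΔM = (7,659 − 7,000)/[(7,000+7,659)/2] = 659/7329.5 ≈ 0.0899.
E_I = %ΔQ/%ΔM ≈ -0.439.
E_I < 0: inferior good.

inferior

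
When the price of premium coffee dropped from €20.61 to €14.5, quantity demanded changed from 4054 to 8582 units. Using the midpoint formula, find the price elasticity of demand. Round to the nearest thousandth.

%ΔQ = (8582 − 4054)/[(4054 + 8582)/2] = 4528/6318 ≈ 0.7167.
%Δp = (14.5 − 20.61)/[(20.61 + 14.5)/2] = -6.11/17.555 ≈ -0.3480.
Arc elasticity E = %ΔQ/%Δp ≈ 0.7167/-0.3480 ≈ -2.059.
|E| > 1: demand is elastic over this range.

-2.059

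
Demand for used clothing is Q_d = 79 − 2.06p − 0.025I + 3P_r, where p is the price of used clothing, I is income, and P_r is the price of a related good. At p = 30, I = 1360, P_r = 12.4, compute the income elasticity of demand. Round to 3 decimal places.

Substituting, Q_d = 79 − 2.06(30) − 0.025(1360) + 3(12.4) = 79 − 61.8 − 34 + 37.2 = 20.4.
∂Q_d/∂I = −0.025, so E_I = -0.025·(1360/20.4) ≈ -1.667.
E_I < 0: inferior good.

-1.667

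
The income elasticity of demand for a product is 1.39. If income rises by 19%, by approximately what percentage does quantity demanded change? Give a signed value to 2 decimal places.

%ΔQ ≈ E × %ΔI = (1.39) × (19%) = 26.41%.

26.41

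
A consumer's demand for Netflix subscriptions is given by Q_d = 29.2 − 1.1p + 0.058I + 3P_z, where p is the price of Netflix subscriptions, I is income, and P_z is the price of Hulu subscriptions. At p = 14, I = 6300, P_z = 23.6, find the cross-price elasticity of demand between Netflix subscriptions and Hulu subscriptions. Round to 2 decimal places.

Evaluating quantity at (p, I, P_z) gives Q_d = 29.2 − 1.1(14) + 0.058(6300) + 3(23.6) = 29.2 − 15.4 + 365.4 + 70.8 = 450.
∂Q_d/∂P_z = +3, so E_xy = 3·(23.6/450) ≈ 0.16.
E_xy > 0: the goods are substitutes.

0.16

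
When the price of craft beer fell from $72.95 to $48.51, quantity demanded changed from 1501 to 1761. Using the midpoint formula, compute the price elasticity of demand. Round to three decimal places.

-0.396

%Δq = (1761 − 1501)/[(1501 + 1761)/2] = 260/1631 ≈ 0.1594.
%ΔP = (48.51 − 72.95)/[(72.95 + 48.51)/2] = -24.44/60.73 ≈ -0.4024.
Arc elasticity E = %Δq/%ΔP ≈ 0.1594/-0.4024 ≈ -0.396.
|E| < 1: demand is inelastic over this range.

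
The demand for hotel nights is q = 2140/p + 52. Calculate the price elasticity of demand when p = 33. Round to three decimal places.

-0.555

At p = 33, q = 116.8485.
dq/dp = −2140/p² = −1.9651.
Point elasticity E = (dq/dp)·(p/q) = -1.9651 × 33/116.8485 ≈ -0.555.
|E| < 1, so demand is inelastic at this price.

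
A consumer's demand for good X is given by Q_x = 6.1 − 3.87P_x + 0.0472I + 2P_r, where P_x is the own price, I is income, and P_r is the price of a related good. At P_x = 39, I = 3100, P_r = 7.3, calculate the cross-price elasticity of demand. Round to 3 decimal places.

0.907

At the given point, Q_x = 6.1 − 3.87(39) + 0.0472(3100) + 2(7.3) = 6.1 − 150.93 + 146.32 + 14.6 = 16.09.
∂Q_x/∂P_r = +2, so E_xy = 2·(7.3/16.09) ≈ 0.907.
E_xy > 0: the goods are substitutes.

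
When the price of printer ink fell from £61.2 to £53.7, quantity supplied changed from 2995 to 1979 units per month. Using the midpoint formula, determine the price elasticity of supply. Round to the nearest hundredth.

3.13

%Δq = (1979 − 2995)/[(2995 + 1979)/2] = -1016/2487 ≈ -0.4085.
%ΔP = (53.7 − 61.2)/[(61.2 + 53.7)/2] = -7.5/57.45 ≈ -0.1305.
Arc elasticity E = %Δq/%ΔP ≈ -0.4085/-0.1305 ≈ 3.13.
|E| > 1: supply is elastic over this range.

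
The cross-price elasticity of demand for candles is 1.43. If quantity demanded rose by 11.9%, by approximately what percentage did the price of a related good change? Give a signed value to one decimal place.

%ΔQ ≈ E × %ΔP_y ⇒ %ΔP_y = %ΔQ / E = (11.9%)/(1.43) ≈ 8.3%.

8.3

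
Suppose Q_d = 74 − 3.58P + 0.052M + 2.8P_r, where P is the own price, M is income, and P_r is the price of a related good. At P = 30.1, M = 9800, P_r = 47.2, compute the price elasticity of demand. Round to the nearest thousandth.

-0.177

Substituting, Q_d = 74 − 3.58(30.1) + 0.052(9800) + 2.8(47.2) = 74 − 107.758 + 509.6 + 132.16 = 608.002.
∂Q_d/∂P = −3.58, so E_p = (−3.58)·(30.1/608.002) ≈ -0.177.
|E_p| < 1: demand is inelastic.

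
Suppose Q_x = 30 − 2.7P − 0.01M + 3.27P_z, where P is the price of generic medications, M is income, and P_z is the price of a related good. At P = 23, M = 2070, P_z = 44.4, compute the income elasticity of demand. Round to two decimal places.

-0.22

Evaluating quantity at (P, M, P_z) gives Q_x = 30 − 2.7(23) − 0.01(2070) + 3.27(44.4) = 30 − 62.1 − 20.7 + 145.188 = 92.388.
∂Q_x/∂M = −0.01, so E_I = -0.01·(2070/92.388) ≈ -0.22.
E_I < 0: inferior good.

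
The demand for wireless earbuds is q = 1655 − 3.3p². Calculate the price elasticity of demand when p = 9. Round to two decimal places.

At p = 9, q = 1387.7.
dq/dp = −2·3.3·p = −59.4.
Point elasticity E = (dq/dp)·(p/q) = -59.4 × 9/1387.7 ≈ -0.39.
|E| < 1, so demand is inelastic at this price.

-0.39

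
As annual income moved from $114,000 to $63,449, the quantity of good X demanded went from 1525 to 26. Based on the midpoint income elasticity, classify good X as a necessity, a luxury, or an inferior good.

luxury

%ΔQ = (26 − 1525)/[(1525+26)/2] = -1499/775.5 ≈ -1.9329.
%ΔI = (63,449 − 114,000)/[(114,000+63,449)/2] = -50551/88724.5 ≈ -0.5698.
E_I = %ΔQ/%ΔI ≈ 3.393.
E_I > 1: normal good (luxury).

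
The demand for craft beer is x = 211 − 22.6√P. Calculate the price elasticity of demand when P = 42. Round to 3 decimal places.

At P = 42, x = 64.5353.
dx/dP = −22.6/(2√P) = −22.6/(2·6.4807).
Point elasticity E = (dx/dP)·(P/x) = -1.7436 × 42/64.5353 ≈ -1.135.
|E| > 1, so demand is elastic at this price.

-1.135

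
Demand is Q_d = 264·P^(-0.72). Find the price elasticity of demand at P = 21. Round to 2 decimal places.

For a Cobb–Douglas (constant-elasticity) form Q_d = A·P^α·…, the elasticity with respect to P equals the exponent α at every point.
Here the exponent on P is -0.72, so the price elasticity of demand is -0.72.

-0.72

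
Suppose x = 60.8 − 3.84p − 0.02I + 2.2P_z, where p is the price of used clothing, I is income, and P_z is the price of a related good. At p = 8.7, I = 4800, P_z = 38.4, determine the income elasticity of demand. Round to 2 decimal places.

-6.05

At the given point, x = 60.8 − 3.84(8.7) − 0.02(4800) + 2.2(38.4) = 60.8 − 33.408 − 96 + 84.48 = 15.872.
∂x/∂I = −0.02, so E_I = -0.02·(4800/15.872) ≈ -6.05.
E_I < 0: inferior good.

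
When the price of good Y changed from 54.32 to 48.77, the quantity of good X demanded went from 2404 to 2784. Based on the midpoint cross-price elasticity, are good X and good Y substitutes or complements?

%ΔQ_x = (2784 − 2404)/[(2404+2784)/2] = 380/2594 ≈ 0.1465.
%ΔP_y = (48.77 − 54.32)/[(54.32+48.77)/2] ≈ -0.1077.
E_xy = 0.1465/-0.1077 ≈ -1.361.
E_xy < 0, so the goods are complements.

complements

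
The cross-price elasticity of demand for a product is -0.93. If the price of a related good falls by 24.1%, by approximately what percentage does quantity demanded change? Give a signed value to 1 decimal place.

%ΔQ ≈ E × %ΔP_y = (-0.93) × (-24.1%) ≈ 22.4%.

22.4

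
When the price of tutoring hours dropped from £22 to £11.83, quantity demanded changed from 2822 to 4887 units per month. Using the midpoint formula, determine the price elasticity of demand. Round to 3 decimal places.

%Δq = (4887 − 2822)/[(2822 + 4887)/2] = 2065/3854.5 ≈ 0.5357.
%Δp = (11.83 − 22)/[(22 + 11.83)/2] = -10.17/16.915 ≈ -0.6012.
Arc elasticity E = %Δq/%Δp ≈ 0.5357/-0.6012 ≈ -0.891.
|E| < 1: demand is inelastic over this range.

-0.891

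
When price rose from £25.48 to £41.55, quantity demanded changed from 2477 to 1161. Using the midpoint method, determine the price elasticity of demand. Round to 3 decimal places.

%Δq = (1161 − 2477)/[(2477 + 1161)/2] = -1316/1819 ≈ -0.7235.
%ΔP = (41.55 − 25.48)/[(25.48 + 41.55)/2] = 16.07/33.515 ≈ 0.4795.
Arc elasticity E = %Δq/%ΔP ≈ -0.7235/0.4795 ≈ -1.509.
|E| > 1: demand is elastic over this range.

-1.509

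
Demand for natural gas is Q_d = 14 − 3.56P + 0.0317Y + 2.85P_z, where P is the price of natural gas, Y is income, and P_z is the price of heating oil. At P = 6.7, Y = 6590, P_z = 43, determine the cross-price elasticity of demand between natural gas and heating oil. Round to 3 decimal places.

0.381

First evaluate Q_d: 14 − 3.56(6.7) + 0.0317(6590) + 2.85(43) = 14 − 23.852 + 208.903 + 122.55 = 321.601.
∂Q_d/∂P_z = +2.85, so E_xy = 2.85·(43/321.601) ≈ 0.381.
E_xy > 0: the goods are substitutes.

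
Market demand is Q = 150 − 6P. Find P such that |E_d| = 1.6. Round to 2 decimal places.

15.38

Set −bP/(a − bP) = −1.6 ⇒ bP = 1.6(a − bP) ⇒ bP(1+1.6) = 1.6·a.
P = 1.6·150/(6·2.6) ≈ 15.38.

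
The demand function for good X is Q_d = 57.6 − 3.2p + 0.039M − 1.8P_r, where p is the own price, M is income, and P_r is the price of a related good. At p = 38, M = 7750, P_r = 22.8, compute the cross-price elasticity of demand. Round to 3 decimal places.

First evaluate Q_d: 57.6 − 3.2(38) + 0.039(7750) − 1.8(22.8) = 57.6 − 121.6 + 302.25 − 41.04 = 197.21.
∂Q_d/∂P_r = −1.8, so E_xy = -1.8·(22.8/197.21) ≈ -0.208.
E_xy < 0: the goods are complements.

-0.208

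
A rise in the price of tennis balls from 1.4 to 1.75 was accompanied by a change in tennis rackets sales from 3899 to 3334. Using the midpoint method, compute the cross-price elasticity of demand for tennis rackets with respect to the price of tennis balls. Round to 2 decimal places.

-0.70

%ΔQ_x = (3334 − 3899)/[(3899+3334)/2] = -565/3616.5 ≈ -0.1562.
%ΔP_y = (1.75 − 1.4)/[(1.4+1.75)/2] ≈ 0.2222.
E_xy = -0.1562/0.2222 ≈ -0.70.
E_xy < 0, so tennis rackets and tennis balls are complements.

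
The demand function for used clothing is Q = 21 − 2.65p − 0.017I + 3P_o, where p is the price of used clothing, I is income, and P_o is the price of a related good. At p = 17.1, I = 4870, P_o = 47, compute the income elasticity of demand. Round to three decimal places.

Q = 21 − 2.65(17.1) − 0.017(4870) + 3(47) = 21 − 45.315 − 82.79 + 141 = 33.895.
∂Q/∂I = −0.017, so E_I = -0.017·(4870/33.895) ≈ -2.443.
E_I < 0: inferior good.

-2.443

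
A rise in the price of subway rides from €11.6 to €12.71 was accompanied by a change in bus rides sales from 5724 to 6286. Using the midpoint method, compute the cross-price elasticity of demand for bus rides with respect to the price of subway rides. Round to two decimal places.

%ΔQ_x = (6286 − 5724)/[(5724+6286)/2] = 562/6005 ≈ 0.0936.
%ΔP_y = (12.71 − 11.6)/[(11.6+12.71)/2] ≈ 0.0913.
E_xy = 0.0936/0.0913 ≈ 1.02.
E_xy > 0, so bus rides and subway rides are substitutes.

1.02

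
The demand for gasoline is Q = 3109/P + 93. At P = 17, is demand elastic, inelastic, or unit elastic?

At P = 17, Q = 275.8824.
dQ/dP = −3109/P² = −10.7578.
Point elasticity E = (dQ/dP)·(P/Q) = -10.7578 × 17/275.8824 ≈ -0.663.
|E| ≈ 0.663 < 1, so demand is inelastic.

inelastic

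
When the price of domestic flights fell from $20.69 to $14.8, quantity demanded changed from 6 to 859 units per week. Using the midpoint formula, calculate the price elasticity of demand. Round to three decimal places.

-5.942

%Δq = (859 − 6)/[(6 + 859)/2] = 853/432.5 ≈ 1.9723.
%ΔP = (14.8 − 20.69)/[(20.69 + 14.8)/2] = -5.89/17.745 ≈ -0.3319.
Arc elasticity E = %Δq/%ΔP ≈ 1.9723/-0.3319 ≈ -5.942.
|E| > 1: demand is elastic over this range.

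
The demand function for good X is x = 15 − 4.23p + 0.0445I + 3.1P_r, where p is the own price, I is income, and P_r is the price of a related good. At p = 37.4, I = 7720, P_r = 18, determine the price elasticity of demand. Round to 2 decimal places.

Substituting, x = 15 − 4.23(37.4) + 0.0445(7720) + 3.1(18) = 15 − 158.202 + 343.54 + 55.8 = 256.138.
∂x/∂p = −4.23, so E_p = (−4.23)·(37.4/256.138) ≈ -0.62.
|E_p| < 1: demand is inelastic.

-0.62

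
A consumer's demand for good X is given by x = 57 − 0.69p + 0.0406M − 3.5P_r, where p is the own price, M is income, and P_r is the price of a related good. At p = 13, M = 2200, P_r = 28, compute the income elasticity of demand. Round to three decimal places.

First evaluate x: 57 − 0.69(13) + 0.0406(2200) − 3.5(28) = 57 − 8.97 + 89.32 − 98 = 39.35.
∂x/∂M = +0.0406, so E_I = 0.0406·(2200/39.35) ≈ 2.270.
E_I > 1: normal good (luxury).

2.270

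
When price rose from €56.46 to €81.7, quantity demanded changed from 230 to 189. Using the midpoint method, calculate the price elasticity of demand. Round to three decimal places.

-0.536

%Δq = (189 − 230)/[(230 + 189)/2] = -41/209.5 ≈ -0.1957.
%ΔP = (81.7 − 56.46)/[(56.46 + 81.7)/2] = 25.24/69.08 ≈ 0.3654.
Arc elasticity E = %Δq/%ΔP ≈ -0.1957/0.3654 ≈ -0.536.
|E| < 1: demand is inelastic over this range.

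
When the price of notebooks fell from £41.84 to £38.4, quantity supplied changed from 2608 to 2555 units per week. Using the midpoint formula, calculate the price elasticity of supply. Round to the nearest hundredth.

%Δq = (2555 − 2608)/[(2608 + 2555)/2] = -53/2581.5 ≈ -0.0205.
%ΔP = (38.4 − 41.84)/[(41.84 + 38.4)/2] = -3.44/40.12 ≈ -0.0857.
Arc elasticity E = %Δq/%ΔP ≈ -0.0205/-0.0857 ≈ 0.24.
|E| < 1: supply is inelastic over this range.

0.24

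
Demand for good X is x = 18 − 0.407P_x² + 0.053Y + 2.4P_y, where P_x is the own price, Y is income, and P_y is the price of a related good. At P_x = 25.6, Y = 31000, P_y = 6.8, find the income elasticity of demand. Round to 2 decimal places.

At the given point, x = 18 − 0.407(25.6)² + 0.053(31000) + 2.4(6.8) = 18 − 266.7315 + 1643 + 16.32 = 1410.5885.
∂x/∂Y = +0.053, so E_I = 0.053·(31000/1410.5885) ≈ 1.16.
E_I > 1: normal good (luxury).

1.16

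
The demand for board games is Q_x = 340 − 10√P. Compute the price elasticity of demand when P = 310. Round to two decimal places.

-0.54

At P = 310, Q_x = 163.9318.
dQ_x/dP = −10/(2√P) = −10/(2·17.6068).
Point elasticity E = (dQ_x/dP)·(P/Q_x) = -0.284 × 310/163.9318 ≈ -0.54.
|E| < 1, so demand is inelastic at this price.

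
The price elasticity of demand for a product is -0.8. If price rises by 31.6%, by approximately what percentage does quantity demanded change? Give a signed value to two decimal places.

-25.28

%ΔQ ≈ E × %ΔP = (-0.8) × (31.6%) = -25.28%.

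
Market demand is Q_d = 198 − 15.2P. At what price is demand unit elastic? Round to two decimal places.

For linear demand Q_d = a − bP, E = −bP/(a − bP). |E| = 1 ⇒ bP = a − bP ⇒ P = a/(2b).
P = 198/(2·15.2) ≈ 6.51.

6.51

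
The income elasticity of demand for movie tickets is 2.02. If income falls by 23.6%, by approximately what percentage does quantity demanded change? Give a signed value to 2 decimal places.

-47.67

%ΔQ ≈ E × %ΔI = (2.02) × (-23.6%) ≈ -47.67%.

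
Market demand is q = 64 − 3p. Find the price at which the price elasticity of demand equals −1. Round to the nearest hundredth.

10.67

For linear demand q = a − bp, E = −bp/(a − bp). |E| = 1 ⇒ bp = a − bp ⇒ p = a/(2b).
p = 64/(2·3) ≈ 10.67.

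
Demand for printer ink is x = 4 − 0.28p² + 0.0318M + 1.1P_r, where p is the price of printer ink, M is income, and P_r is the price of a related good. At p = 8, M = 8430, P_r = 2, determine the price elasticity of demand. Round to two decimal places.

At the given point, x = 4 − 0.28(8)² + 0.0318(8430) + 1.1(2) = 4 − 17.92 + 268.074 + 2.2 = 256.354.
∂x/∂p = −2·0.28·p = -4.48, so E_p = -4.48·(8/256.354) ≈ -0.14.
|E_p| < 1: demand is inelastic.

-0.14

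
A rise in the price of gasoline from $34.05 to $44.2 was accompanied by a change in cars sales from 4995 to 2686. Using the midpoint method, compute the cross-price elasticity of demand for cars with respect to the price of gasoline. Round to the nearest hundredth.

-2.32

%ΔQ_x = (2686 − 4995)/[(4995+2686)/2] = -2309/3840.5 ≈ -0.6012.
%ΔP_y = (44.2 − 34.05)/[(34.05+44.2)/2] ≈ 0.2594.
E_xy = -0.6012/0.2594 ≈ -2.32.
E_xy < 0, so cars and gasoline are complements.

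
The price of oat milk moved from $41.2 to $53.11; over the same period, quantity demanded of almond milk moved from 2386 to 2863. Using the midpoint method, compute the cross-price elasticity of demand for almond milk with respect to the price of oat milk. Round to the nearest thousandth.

0.720

%ΔQ_x = (2863 − 2386)/[(2386+2863)/2] = 477/2624.5 ≈ 0.1817.
%ΔP_y = (53.11 − 41.2)/[(41.2+53.11)/2] ≈ 0.2526.
E_xy = 0.1817/0.2526 ≈ 0.720.
E_xy > 0, so almond milk and oat milk are substitutes.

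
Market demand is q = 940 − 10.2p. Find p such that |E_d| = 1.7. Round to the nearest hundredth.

Set −bp/(a − bp) = −1.7 ⇒ bp = 1.7(a − bp) ⇒ bp(1+1.7) = 1.7·a.
p = 1.7·940/(10.2·2.7) ≈ 58.02.

58.02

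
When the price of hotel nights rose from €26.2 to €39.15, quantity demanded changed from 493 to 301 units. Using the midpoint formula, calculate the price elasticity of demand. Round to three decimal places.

-1.220

%Δq = (301 − 493)/[(493 + 301)/2] = -192/397 ≈ -0.4836.
%Δp = (39.15 − 26.2)/[(26.2 + 39.15)/2] = 12.95/32.675 ≈ 0.3963.
Arc elasticity E = %Δq/%Δp ≈ -0.4836/0.3963 ≈ -1.220.
|E| > 1: demand is elastic over this range.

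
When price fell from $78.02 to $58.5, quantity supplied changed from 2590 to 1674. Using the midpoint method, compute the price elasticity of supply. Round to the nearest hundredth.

%ΔQ = (1674 − 2590)/[(2590 + 1674)/2] = -916/2132 ≈ -0.4296.
%Δp = (58.5 − 78.02)/[(78.02 + 58.5)/2] = -19.52/68.26 ≈ -0.2860.
Arc elasticity E = %ΔQ/%Δp ≈ -0.4296/-0.2860 ≈ 1.50.
|E| > 1: supply is elastic over this range.

1.50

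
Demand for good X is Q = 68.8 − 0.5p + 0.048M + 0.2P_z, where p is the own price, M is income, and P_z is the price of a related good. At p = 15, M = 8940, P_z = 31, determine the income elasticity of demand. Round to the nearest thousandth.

0.864

First evaluate Q: 68.8 − 0.5(15) + 0.048(8940) + 0.2(31) = 68.8 − 7.5 + 429.12 + 6.2 = 496.62.
∂Q/∂M = +0.048, so E_I = 0.048·(8940/496.62) ≈ 0.864.
E_I ∈ (0,1): normal good (necessity).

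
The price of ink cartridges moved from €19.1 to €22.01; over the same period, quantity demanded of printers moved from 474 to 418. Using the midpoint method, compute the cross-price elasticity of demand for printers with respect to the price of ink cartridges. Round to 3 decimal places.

-0.887

%ΔQ_x = (418 − 474)/[(474+418)/2] = -56/446 ≈ -0.1256.
%ΔP_y = (22.01 − 19.1)/[(19.1+22.01)/2] ≈ 0.1416.
E_xy = -0.1256/0.1416 ≈ -0.887.
E_xy < 0, so printers and ink cartridges are complements.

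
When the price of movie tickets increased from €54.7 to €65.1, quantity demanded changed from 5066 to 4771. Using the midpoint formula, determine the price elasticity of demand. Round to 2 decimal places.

-0.35

%Δq = (4771 − 5066)/[(5066 + 4771)/2] = -295/4918.5 ≈ -0.0600.
%Δp = (65.1 − 54.7)/[(54.7 + 65.1)/2] = 10.4/59.9 ≈ 0.1736.
Arc elasticity E = %Δq/%Δp ≈ -0.0600/0.1736 ≈ -0.35.
|E| < 1: demand is inelastic over this range.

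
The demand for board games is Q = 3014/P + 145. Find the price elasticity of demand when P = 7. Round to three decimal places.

-0.748

At P = 7, Q = 575.5714.
dQ/dP = −3014/P² = −61.5102.
Point elasticity E = (dQ/dP)·(P/Q) = -61.5102 × 7/575.5714 ≈ -0.748.
|E| < 1, so demand is inelastic at this price.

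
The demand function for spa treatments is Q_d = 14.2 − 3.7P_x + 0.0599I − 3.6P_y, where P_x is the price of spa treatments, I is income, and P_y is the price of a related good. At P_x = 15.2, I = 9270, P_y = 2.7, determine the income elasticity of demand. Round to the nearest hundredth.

1.10

Q_d = 14.2 − 3.7(15.2) + 0.0599(9270) − 3.6(2.7) = 14.2 − 56.24 + 555.273 − 9.72 = 503.513.
∂Q_d/∂I = +0.0599, so E_I = 0.0599·(9270/503.513) ≈ 1.10.
E_I > 1: normal good (luxury).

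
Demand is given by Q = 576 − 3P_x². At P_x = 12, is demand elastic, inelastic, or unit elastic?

At P_x = 12, Q = 144.
dQ/dP_x = −2·3·P_x = −72.
Point elasticity E = (dQ/dP_x)·(P_x/Q) = -72 × 12/144 ≈ -6.000.
|E| ≈ 6.000 > 1, so demand is elastic.

elastic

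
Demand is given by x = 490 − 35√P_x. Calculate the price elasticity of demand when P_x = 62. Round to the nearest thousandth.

-0.643

At P_x = 62, x = 214.4097.
dx/dP_x = −35/(2√P_x) = −35/(2·7.874).
Point elasticity E = (dx/dP_x)·(P_x/x) = -2.2225 × 62/214.4097 ≈ -0.643.
|E| < 1, so demand is inelastic at this price.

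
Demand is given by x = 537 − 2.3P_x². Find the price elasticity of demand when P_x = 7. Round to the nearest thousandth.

At P_x = 7, x = 424.3.
dx/dP_x = −2·2.3·P_x = −32.2.
Point elasticity E = (dx/dP_x)·(P_x/x) = -32.2 × 7/424.3 ≈ -0.531.
|E| < 1, so demand is inelastic at this price.

-0.531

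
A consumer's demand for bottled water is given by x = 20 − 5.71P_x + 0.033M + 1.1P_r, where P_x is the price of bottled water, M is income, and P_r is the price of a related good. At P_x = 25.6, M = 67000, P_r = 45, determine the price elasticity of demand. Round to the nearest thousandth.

-0.068

Evaluating quantity at (P_x, M, P_r) gives x = 20 − 5.71(25.6) + 0.033(67000) + 1.1(45) = 20 − 146.176 + 2211 + 49.5 = 2134.324.
∂x/∂P_x = −5.71, so E_p = (−5.71)·(25.6/2134.324) ≈ -0.068.
|E_p| < 1: demand is inelastic.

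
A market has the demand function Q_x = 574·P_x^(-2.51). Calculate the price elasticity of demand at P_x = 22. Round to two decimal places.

For a Cobb–Douglas (constant-elasticity) form Q_x = A·P_x^α·…, the elasticity with respect to P_x equals the exponent α at every point.
Here the exponent on P_x is -2.51, so the price elasticity of demand is -2.51.

-2.51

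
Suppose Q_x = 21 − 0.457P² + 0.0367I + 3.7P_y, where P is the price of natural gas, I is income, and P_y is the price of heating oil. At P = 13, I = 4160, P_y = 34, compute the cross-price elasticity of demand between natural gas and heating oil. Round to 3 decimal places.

Q_x = 21 − 0.457(13)² + 0.0367(4160) + 3.7(34) = 21 − 77.233 + 152.672 + 125.8 = 222.239.
∂Q_x/∂P_y = +3.7, so E_xy = 3.7·(34/222.239) ≈ 0.566.
E_xy > 0: the goods are substitutes.

0.566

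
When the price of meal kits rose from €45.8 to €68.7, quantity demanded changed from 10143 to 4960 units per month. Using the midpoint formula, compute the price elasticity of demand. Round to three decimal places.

-1.716

%Δq = (4960 − 10143)/[(10143 + 4960)/2] = -5183/7551.5 ≈ -0.6864.
%ΔP = (68.7 − 45.8)/[(45.8 + 68.7)/2] = 22.9/57.25 ≈ 0.4000.
Arc elasticity E = %Δq/%ΔP ≈ -0.6864/0.4000 ≈ -1.716.
|E| > 1: demand is elastic over this range.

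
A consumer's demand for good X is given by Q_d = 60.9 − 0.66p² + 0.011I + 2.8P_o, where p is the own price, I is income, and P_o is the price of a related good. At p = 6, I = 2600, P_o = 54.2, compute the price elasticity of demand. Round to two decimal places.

First evaluate Q_d: 60.9 − 0.66(6)² + 0.011(2600) + 2.8(54.2) = 60.9 − 23.76 + 28.6 + 151.76 = 217.5.
∂Q_d/∂p = −2·0.66·p = -7.92, so E_p = -7.92·(6/217.5) ≈ -0.22.
|E_p| < 1: demand is inelastic.

-0.22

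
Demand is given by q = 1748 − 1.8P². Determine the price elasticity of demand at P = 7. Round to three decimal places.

-0.106

At P = 7, q = 1659.8.
dq/dP = −2·1.8·P = −25.2.
Point elasticity E = (dq/dP)·(P/q) = -25.2 × 7/1659.8 ≈ -0.106.
|E| < 1, so demand is inelastic at this price.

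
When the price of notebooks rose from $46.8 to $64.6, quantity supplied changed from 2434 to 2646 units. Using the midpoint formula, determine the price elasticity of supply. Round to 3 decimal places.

0.261

%Δq = (2646 − 2434)/[(2434 + 2646)/2] = 212/2540 ≈ 0.0835.
%ΔP = (64.6 − 46.8)/[(46.8 + 64.6)/2] = 17.8/55.7 ≈ 0.3196.
Arc elasticity E = %Δq/%ΔP ≈ 0.0835/0.3196 ≈ 0.261.
|E| < 1: supply is inelastic over this range.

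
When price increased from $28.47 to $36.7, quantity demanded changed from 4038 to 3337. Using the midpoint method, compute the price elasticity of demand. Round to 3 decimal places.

-0.753

%Δq = (3337 − 4038)/[(4038 + 3337)/2] = -701/3687.5 ≈ -0.1901.
%ΔP = (36.7 − 28.47)/[(28.47 + 36.7)/2] = 8.23/32.585 ≈ 0.2526.
Arc elasticity E = %Δq/%ΔP ≈ -0.1901/0.2526 ≈ -0.753.
|E| < 1: demand is inelastic over this range.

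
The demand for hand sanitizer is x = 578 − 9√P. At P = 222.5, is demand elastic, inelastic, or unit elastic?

inelastic

At P = 222.5, x = 443.7521.
dx/dP = −9/(2√P) = −9/(2·14.9164).
Point elasticity E = (dx/dP)·(P/x) = -0.3017 × 222.5/443.7521 ≈ -0.151.
|E| ≈ 0.151 < 1, so demand is inelastic.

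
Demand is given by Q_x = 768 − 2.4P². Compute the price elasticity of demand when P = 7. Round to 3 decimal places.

At P = 7, Q_x = 650.4.
dQ_x/dP = −2·2.4·P = −33.6.
Point elasticity E = (dQ_x/dP)·(P/Q_x) = -33.6 × 7/650.4 ≈ -0.362.
|E| < 1, so demand is inelastic at this price.

-0.362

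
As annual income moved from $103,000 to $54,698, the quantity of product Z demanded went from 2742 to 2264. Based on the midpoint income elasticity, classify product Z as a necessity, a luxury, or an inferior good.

%ΔQ = (2264 − 2742)/[(2742+2264)/2] = -478/2503 ≈ -0.1910.
%ΔI = (54,698 − 103,000)/[(103,000+54,698)/2] = -48302/78849 ≈ -0.6126.
E_I = %ΔQ/%ΔI ≈ 0.312.
E_I ∈ (0,1): normal good (necessity).

necessity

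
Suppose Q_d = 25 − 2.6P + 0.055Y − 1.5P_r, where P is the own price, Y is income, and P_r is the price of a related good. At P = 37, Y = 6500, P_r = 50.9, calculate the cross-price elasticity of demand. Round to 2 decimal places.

-0.36

Evaluating quantity at (P, Y, P_r) gives Q_d = 25 − 2.6(37) + 0.055(6500) − 1.5(50.9) = 25 − 96.2 + 357.5 − 76.35 = 209.95.
∂Q_d/∂P_r = −1.5, so E_xy = -1.5·(50.9/209.95) ≈ -0.36.
E_xy < 0: the goods are complements.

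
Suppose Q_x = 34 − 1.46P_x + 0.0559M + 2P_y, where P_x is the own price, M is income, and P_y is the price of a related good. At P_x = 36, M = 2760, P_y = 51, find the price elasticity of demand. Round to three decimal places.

Substituting, Q_x = 34 − 1.46(36) + 0.0559(2760) + 2(51) = 34 − 52.56 + 154.284 + 102 = 237.724.
∂Q_x/∂P_x = −1.46, so E_p = (−1.46)·(36/237.724) ≈ -0.221.
|E_p| < 1: demand is inelastic.

-0.221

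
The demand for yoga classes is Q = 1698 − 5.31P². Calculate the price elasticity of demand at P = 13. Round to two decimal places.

-2.24

At P = 13, Q = 800.61.
dQ/dP = −2·5.31·P = −138.06.
Point elasticity E = (dQ/dP)·(P/Q) = -138.06 × 13/800.61 ≈ -2.24.
|E| > 1, so demand is elastic at this price.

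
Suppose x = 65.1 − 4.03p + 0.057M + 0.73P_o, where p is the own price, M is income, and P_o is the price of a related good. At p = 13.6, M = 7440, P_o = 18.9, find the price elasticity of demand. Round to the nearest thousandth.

Substituting, x = 65.1 − 4.03(13.6) + 0.057(7440) + 0.73(18.9) = 65.1 − 54.808 + 424.08 + 13.797 = 448.169.
∂x/∂p = −4.03, so E_p = (−4.03)·(13.6/448.169) ≈ -0.122.
|E_p| < 1: demand is inelastic.

-0.122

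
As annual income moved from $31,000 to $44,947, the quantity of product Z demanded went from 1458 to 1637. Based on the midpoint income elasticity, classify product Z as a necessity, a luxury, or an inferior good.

necessity

%ΔQ = (1637 − 1458)/[(1458+1637)/2] = 179/1547.5 ≈ 0.1157.
%ΔY = (44,947 − 31,000)/[(31,000+44,947)/2] = 13947/37973.5 ≈ 0.3673.
E_I = %ΔQ/%ΔY ≈ 0.315.
E_I ∈ (0,1): normal good (necessity).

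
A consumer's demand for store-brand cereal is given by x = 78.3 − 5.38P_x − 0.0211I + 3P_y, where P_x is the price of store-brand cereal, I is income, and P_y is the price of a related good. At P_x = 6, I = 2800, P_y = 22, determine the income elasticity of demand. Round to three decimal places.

-1.116

x = 78.3 − 5.38(6) − 0.0211(2800) + 3(22) = 78.3 − 32.28 − 59.08 + 66 = 52.94.
∂x/∂I = −0.0211, so E_I = -0.0211·(2800/52.94) ≈ -1.116.
E_I < 0: inferior good.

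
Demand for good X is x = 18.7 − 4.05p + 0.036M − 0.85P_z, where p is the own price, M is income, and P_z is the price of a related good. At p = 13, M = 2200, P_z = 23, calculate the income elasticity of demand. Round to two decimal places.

First evaluate x: 18.7 − 4.05(13) + 0.036(2200) − 0.85(23) = 18.7 − 52.65 + 79.2 − 19.55 = 25.7.
∂x/∂M = +0.036, so E_I = 0.036·(2200/25.7) ≈ 3.08.
E_I > 1: normal good (luxury).

3.08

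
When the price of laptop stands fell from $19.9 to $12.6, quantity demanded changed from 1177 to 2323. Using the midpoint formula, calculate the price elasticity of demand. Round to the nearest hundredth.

%Δq = (2323 − 1177)/[(1177 + 2323)/2] = 1146/1750 ≈ 0.6549.
%Δp = (12.6 − 19.9)/[(19.9 + 12.6)/2] = -7.3/16.25 ≈ -0.4492.
Arc elasticity E = %Δq/%Δp ≈ 0.6549/-0.4492 ≈ -1.46.
|E| > 1: demand is elastic over this range.

-1.46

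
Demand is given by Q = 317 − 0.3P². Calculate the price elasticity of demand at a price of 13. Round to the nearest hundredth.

At P = 13, Q = 266.3.
dQ/dP = −2·0.3·P = −7.8.
Point elasticity E = (dQ/dP)·(P/Q) = -7.8 × 13/266.3 ≈ -0.38.
|E| < 1, so demand is inelastic at this price.

-0.38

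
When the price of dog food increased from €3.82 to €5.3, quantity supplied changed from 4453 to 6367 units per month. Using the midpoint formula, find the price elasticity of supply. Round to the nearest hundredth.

1.09

%ΔQ = (6367 − 4453)/[(4453 + 6367)/2] = 1914/5410 ≈ 0.3538.
%Δp = (5.3 − 3.82)/[(3.82 + 5.3)/2] = 1.48/4.56 ≈ 0.3246.
Arc elasticity E = %ΔQ/%Δp ≈ 0.3538/0.3246 ≈ 1.09.
|E| > 1: supply is elastic over this range.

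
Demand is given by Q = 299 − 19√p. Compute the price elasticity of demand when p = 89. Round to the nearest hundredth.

-0.75

At p = 89, Q = 119.7544.
dQ/dp = −19/(2√p) = −19/(2·9.434).
Point elasticity E = (dQ/dp)·(p/Q) = -1.007 × 89/119.7544 ≈ -0.75.
|E| < 1, so demand is inelastic at this price.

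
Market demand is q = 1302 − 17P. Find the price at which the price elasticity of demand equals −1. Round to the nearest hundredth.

For linear demand q = a − bP, E = −bP/(a − bP). |E| = 1 ⇒ bP = a − bP ⇒ P = a/(2b).
P = 1302/(2·17) ≈ 38.29.

38.29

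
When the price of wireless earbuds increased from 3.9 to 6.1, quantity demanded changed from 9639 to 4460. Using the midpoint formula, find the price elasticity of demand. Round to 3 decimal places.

%ΔQ = (4460 − 9639)/[(9639 + 4460)/2] = -5179/7049.5 ≈ -0.7347.
%Δp = (6.1 − 3.9)/[(3.9 + 6.1)/2] = 2.2/5 ≈ 0.4400.
Arc elasticity E = %ΔQ/%Δp ≈ -0.7347/0.4400 ≈ -1.670.
|E| > 1: demand is elastic over this range.

-1.670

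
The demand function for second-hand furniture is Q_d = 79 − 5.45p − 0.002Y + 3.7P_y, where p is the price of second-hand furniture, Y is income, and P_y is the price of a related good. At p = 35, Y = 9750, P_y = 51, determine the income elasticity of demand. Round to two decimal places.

-0.34

Substituting, Q_d = 79 − 5.45(35) − 0.002(9750) + 3.7(51) = 79 − 190.75 − 19.5 + 188.7 = 57.45.
∂Q_d/∂Y = −0.002, so E_I = -0.002·(9750/57.45) ≈ -0.34.
E_I < 0: inferior good.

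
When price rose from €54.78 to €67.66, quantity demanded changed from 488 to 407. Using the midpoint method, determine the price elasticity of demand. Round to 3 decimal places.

%Δq = (407 − 488)/[(488 + 407)/2] = -81/447.5 ≈ -0.1810.
%Δp = (67.66 − 54.78)/[(54.78 + 67.66)/2] = 12.88/61.22 ≈ 0.2104.
Arc elasticity E = %Δq/%Δp ≈ -0.1810/0.2104 ≈ -0.860.
|E| < 1: demand is inelastic over this range.

-0.860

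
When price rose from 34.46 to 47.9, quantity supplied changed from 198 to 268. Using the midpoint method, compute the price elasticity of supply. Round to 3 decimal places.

0.921

%Δq = (268 − 198)/[(198 + 268)/2] = 70/233 ≈ 0.3004.
%Δp = (47.9 − 34.46)/[(34.46 + 47.9)/2] = 13.44/41.18 ≈ 0.3264.
Arc elasticity E = %Δq/%Δp ≈ 0.3004/0.3264 ≈ 0.921.
|E| < 1: supply is inelastic over this range.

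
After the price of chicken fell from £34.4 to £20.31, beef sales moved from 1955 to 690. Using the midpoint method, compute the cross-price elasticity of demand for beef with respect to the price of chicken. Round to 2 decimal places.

%ΔQ_x = (690 − 1955)/[(1955+690)/2] = -1265/1322.5 ≈ -0.9565.
%ΔP_y = (20.31 − 34.4)/[(34.4+20.31)/2] ≈ -0.5151.
E_xy = -0.9565/-0.5151 ≈ 1.86.
E_xy > 0, so beef and chicken are substitutes.

1.86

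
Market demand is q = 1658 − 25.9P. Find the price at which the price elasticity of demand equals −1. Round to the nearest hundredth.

32.01

For linear demand q = a − bP, E = −bP/(a − bP). |E| = 1 ⇒ bP = a − bP ⇒ P = a/(2b).
P = 1658/(2·25.9) ≈ 32.01.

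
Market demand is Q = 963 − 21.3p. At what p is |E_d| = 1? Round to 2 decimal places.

22.61

For linear demand Q = a − bp, E = −bp/(a − bp). |E| = 1 ⇒ bp = a − bp ⇒ p = a/(2b).
p = 963/(2·21.3) ≈ 22.61.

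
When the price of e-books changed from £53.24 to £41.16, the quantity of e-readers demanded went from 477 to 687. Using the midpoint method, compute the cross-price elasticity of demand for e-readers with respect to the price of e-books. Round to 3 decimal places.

%ΔQ_x = (687 − 477)/[(477+687)/2] = 210/582 ≈ 0.3608.
%ΔP_y = (41.16 − 53.24)/[(53.24+41.16)/2] ≈ -0.2559.
E_xy = 0.3608/-0.2559 ≈ -1.410.
E_xy < 0, so e-readers and e-books are complements.

-1.410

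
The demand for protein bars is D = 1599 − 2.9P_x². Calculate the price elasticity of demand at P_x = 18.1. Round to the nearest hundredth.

At P_x = 18.1, D = 648.931.
dD/dP_x = −2·2.9·P_x = −104.98.
Point elasticity E = (dD/dP_x)·(P_x/D) = -104.98 × 18.1/648.931 ≈ -2.93.
|E| > 1, so demand is elastic at this price.

-2.93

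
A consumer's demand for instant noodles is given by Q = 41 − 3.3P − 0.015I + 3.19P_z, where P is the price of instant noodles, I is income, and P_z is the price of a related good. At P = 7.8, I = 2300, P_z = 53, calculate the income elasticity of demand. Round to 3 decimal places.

Q = 41 − 3.3(7.8) − 0.015(2300) + 3.19(53) = 41 − 25.74 − 34.5 + 169.07 = 149.83.
∂Q/∂I = −0.015, so E_I = -0.015·(2300/149.83) ≈ -0.230.
E_I < 0: inferior good.

-0.230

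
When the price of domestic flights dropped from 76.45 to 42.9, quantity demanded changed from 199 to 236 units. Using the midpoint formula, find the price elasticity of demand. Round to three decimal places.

%ΔQ = (236 − 199)/[(199 + 236)/2] = 37/217.5 ≈ 0.1701.
%ΔP = (42.9 − 76.45)/[(76.45 + 42.9)/2] = -33.55/59.675 ≈ -0.5622.
Arc elasticity E = %ΔQ/%ΔP ≈ 0.1701/-0.5622 ≈ -0.303.
|E| < 1: demand is inelastic over this range.

-0.303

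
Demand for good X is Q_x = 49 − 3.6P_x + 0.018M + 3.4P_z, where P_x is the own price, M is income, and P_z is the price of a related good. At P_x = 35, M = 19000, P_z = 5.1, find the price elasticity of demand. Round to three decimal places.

-0.446

Evaluating quantity at (P_x, M, P_z) gives Q_x = 49 − 3.6(35) + 0.018(19000) + 3.4(5.1) = 49 − 126 + 342 + 17.34 = 282.34.
∂Q_x/∂P_x = −3.6, so E_p = (−3.6)·(35/282.34) ≈ -0.446.
|E_p| < 1: demand is inelastic.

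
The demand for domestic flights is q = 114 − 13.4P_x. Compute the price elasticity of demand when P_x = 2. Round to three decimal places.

-0.307

At P_x = 2, q = 87.2.
dq/dP_x = −13.4.
Point elasticity E = (dq/dP_x)·(P_x/q) = -13.4 × 2/87.2 ≈ -0.307.
|E| < 1, so demand is inelastic at this price.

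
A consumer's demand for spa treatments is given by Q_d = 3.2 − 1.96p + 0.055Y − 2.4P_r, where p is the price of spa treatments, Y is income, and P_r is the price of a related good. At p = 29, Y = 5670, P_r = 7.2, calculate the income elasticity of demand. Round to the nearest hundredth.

Q_d = 3.2 − 1.96(29) + 0.055(5670) − 2.4(7.2) = 3.2 − 56.84 + 311.85 − 17.28 = 240.93.
∂Q_d/∂Y = +0.055, so E_I = 0.055·(5670/240.93) ≈ 1.29.
E_I > 1: normal good (luxury).

1.29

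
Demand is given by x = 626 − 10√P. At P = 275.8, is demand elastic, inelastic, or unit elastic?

inelastic

At P = 275.8, x = 459.9277.
dx/dP = −10/(2√P) = −10/(2·16.6072).
Point elasticity E = (dx/dP)·(P/x) = -0.3011 × 275.8/459.9277 ≈ -0.181.
|E| ≈ 0.181 < 1, so demand is inelastic.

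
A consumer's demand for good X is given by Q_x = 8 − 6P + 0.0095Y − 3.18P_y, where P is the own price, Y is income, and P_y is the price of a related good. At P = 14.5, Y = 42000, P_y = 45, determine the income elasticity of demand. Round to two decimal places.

At the given point, Q_x = 8 − 6(14.5) + 0.0095(42000) − 3.18(45) = 8 − 87 + 399 − 143.1 = 176.9.
∂Q_x/∂Y = +0.0095, so E_I = 0.0095·(42000/176.9) ≈ 2.26.
E_I > 1: normal good (luxury).

2.26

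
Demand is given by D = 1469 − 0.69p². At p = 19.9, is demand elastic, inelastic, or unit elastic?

inelastic

At p = 19.9, D = 1195.7531.
dD/dp = −2·0.69·p = −27.462.
Point elasticity E = (dD/dp)·(p/D) = -27.462 × 19.9/1195.7531 ≈ -0.457.
|E| ≈ 0.457 < 1, so demand is inelastic.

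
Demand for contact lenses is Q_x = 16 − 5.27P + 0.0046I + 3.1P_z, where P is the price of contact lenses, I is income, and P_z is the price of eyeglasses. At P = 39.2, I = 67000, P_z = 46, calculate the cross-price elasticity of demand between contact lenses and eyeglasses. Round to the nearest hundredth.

Q_x = 16 − 5.27(39.2) + 0.0046(67000) + 3.1(46) = 16 − 206.584 + 308.2 + 142.6 = 260.216.
∂Q_x/∂P_z = +3.1, so E_xy = 3.1·(46/260.216) ≈ 0.55.
E_xy > 0: the goods are substitutes.

0.55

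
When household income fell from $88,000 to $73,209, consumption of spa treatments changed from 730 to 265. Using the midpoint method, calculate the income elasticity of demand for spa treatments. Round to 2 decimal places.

%ΔQ = (265 − 730)/[(730+265)/2] = -465/497.5 ≈ -0.9347.
%ΔI = (73,209 − 88,000)/[(88,000+73,209)/2] = -14791/80604.5 ≈ -0.1835.
E_I = %ΔQ/%ΔI ≈ 5.09.
E_I > 1: normal good (luxury).

5.09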